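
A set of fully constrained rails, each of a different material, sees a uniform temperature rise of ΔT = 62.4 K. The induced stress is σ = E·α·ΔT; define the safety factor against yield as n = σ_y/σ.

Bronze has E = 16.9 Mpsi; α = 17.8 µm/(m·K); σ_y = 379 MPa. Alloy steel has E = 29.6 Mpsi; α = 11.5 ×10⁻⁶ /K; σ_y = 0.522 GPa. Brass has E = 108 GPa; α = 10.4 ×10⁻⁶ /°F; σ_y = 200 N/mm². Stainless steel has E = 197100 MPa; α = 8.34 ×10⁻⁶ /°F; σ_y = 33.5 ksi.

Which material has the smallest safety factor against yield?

stainless steel

Converting E to GPa, α to ×10⁻⁶/K, σ_y to MPa, then σ and n for each:
  bronze: E = 116.5, α = 17.8, σ_y = 379.0 → σ = 129 MPa, n = 2.93
  alloy steel: E = 204.1, α = 11.5, σ_y = 522.0 → σ = 146 MPa, n = 3.56
  brass: E = 108.0, α = 18.7, σ_y = 200.0 → σ = 126 MPa, n = 1.59
  stainless steel: E = 197.1, α = 15.0, σ_y = 231.0 → σ = 185 MPa, n = 1.25
The minimum is stainless steel at n = 1.25.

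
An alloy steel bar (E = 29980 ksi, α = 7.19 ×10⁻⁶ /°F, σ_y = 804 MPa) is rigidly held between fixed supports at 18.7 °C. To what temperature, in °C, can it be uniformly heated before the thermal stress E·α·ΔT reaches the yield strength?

E = 29980 ksi = 206.7 GPa.
α = 7.19×10⁻⁶/°F × 9/5 = 12.9×10⁻⁶/K.
E·α·ΔT = 804.0 MPa ⇒ ΔT = 804.0 / (206.7×10³ × 12.9×10⁻⁶) = 300.5 K.
T = 18.7 + 300.5 = 319.2 °C.

319 °C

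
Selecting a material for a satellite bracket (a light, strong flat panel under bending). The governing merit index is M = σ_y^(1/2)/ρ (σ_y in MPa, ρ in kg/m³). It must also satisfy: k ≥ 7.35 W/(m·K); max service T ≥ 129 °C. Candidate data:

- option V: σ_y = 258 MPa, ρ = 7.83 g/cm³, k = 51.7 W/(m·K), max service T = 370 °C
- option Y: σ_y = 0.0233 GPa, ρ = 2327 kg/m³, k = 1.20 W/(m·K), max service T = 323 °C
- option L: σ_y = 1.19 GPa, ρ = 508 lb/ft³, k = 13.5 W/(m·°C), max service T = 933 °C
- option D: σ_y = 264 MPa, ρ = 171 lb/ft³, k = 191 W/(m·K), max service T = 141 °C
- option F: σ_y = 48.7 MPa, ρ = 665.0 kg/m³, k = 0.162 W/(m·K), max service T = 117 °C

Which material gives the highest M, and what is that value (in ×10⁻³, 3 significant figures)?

option D, M = 5.93×10⁻³

Screen on constraints: k ≥ 7.35 W/(m·K); max service T ≥ 129 °C. Survivors: option V, option L, option D.
In SI units:
  option V: σ_y = 258.0 MPa, ρ = 7830 kg/m³
  option L: σ_y = 1190 MPa, ρ = 8137 kg/m³
  option D: σ_y = 264.0 MPa, ρ = 2739 kg/m³
  option D: M = 5.93×10⁻³
  option L: M = 4.24×10⁻³
  option V: M = 2.05×10⁻³
Option D ranks first.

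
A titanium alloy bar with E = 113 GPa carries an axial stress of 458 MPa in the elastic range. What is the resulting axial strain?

ε = σ/E = 458 / 113000 = 4.05×10⁻³.

4.05×10⁻³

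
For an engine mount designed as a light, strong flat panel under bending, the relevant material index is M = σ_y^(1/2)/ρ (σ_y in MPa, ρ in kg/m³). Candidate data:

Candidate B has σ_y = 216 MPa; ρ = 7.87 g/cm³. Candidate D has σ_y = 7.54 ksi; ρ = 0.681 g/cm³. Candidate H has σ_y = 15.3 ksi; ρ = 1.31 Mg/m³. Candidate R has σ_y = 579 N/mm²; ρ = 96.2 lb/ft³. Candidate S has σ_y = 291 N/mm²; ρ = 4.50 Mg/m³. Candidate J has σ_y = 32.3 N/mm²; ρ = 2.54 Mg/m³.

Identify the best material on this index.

candidate R

Normalizing units and computing the index:
  candidate B: σ_y = 216.0 MPa, ρ = 7870 kg/m³
  candidate D: σ_y = 51.99 MPa, ρ = 681.0 kg/m³
  candidate H: σ_y = 105.5 MPa, ρ = 1310 kg/m³
  candidate R: σ_y = 579.0 MPa, ρ = 1541 kg/m³
  candidate S: σ_y = 291.0 MPa, ρ = 4500 kg/m³
  candidate J: σ_y = 32.30 MPa, ρ = 2540 kg/m³
  candidate R: M = 15.6×10⁻³
  candidate D: M = 10.6×10⁻³
  candidate H: M = 7.84×10⁻³
  candidate S: M = 3.79×10⁻³
  candidate J: M = 2.24×10⁻³
  candidate B: M = 1.87×10⁻³
Candidate R ranks first.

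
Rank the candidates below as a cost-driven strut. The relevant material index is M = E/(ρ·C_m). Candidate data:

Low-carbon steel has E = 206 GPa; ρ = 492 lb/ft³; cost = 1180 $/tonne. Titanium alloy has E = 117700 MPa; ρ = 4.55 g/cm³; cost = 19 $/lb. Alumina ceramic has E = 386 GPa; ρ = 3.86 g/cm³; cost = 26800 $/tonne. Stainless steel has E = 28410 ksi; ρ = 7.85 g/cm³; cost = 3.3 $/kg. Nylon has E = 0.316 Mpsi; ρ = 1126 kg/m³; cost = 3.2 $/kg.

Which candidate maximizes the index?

low-carbon steel

Convert each candidate to consistent units, then evaluate M:
  low-carbon steel: E = 206.0 GPa, ρ = 7881 kg/m³, cost = 1.180 $/kg
  titanium alloy: E = 117.7 GPa, ρ = 4550 kg/m³, cost = 41.89 $/kg
  alumina ceramic: E = 386.0 GPa, ρ = 3860 kg/m³, cost = 26.80 $/kg
  stainless steel: E = 195.9 GPa, ρ = 7850 kg/m³, cost = 3.300 $/kg
  nylon: E = 2.179 GPa, ρ = 1126 kg/m³, cost = 3.200 $/kg
  low-carbon steel: M = 22.2 MN·m per $
  stainless steel: M = 7.56 MN·m per $
  alumina ceramic: M = 3.73 MN·m per $
  titanium alloy: M = 0.618 MN·m per $
  nylon: M = 0.605 MN·m per $
Highest index: low-carbon steel.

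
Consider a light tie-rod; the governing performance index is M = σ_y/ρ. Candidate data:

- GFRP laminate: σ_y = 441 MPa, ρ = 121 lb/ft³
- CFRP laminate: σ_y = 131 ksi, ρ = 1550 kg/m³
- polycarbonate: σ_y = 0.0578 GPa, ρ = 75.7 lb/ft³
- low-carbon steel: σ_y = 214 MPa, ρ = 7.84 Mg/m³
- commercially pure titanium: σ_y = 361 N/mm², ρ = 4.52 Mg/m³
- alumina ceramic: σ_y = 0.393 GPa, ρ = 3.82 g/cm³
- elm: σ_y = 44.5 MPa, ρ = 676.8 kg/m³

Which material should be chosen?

Normalizing units and computing the index:
  GFRP laminate: σ_y = 441.0 MPa, ρ = 1938 kg/m³
  CFRP laminate: σ_y = 903.2 MPa, ρ = 1550 kg/m³
  polycarbonate: σ_y = 57.80 MPa, ρ = 1213 kg/m³
  low-carbon steel: σ_y = 214.0 MPa, ρ = 7840 kg/m³
  commercially pure titanium: σ_y = 361.0 MPa, ρ = 4520 kg/m³
  alumina ceramic: σ_y = 393.0 MPa, ρ = 3820 kg/m³
  elm: σ_y = 44.50 MPa, ρ = 676.8 kg/m³
  CFRP laminate: M = 583 kN·m/kg
  GFRP laminate: M = 228 kN·m/kg
  alumina ceramic: M = 103 kN·m/kg
  commercially pure titanium: M = 79.9 kN·m/kg
  elm: M = 65.8 kN·m/kg
  polycarbonate: M = 47.7 kN·m/kg
  low-carbon steel: M = 27.3 kN·m/kg
CFRP laminate ranks first.

CFRP laminate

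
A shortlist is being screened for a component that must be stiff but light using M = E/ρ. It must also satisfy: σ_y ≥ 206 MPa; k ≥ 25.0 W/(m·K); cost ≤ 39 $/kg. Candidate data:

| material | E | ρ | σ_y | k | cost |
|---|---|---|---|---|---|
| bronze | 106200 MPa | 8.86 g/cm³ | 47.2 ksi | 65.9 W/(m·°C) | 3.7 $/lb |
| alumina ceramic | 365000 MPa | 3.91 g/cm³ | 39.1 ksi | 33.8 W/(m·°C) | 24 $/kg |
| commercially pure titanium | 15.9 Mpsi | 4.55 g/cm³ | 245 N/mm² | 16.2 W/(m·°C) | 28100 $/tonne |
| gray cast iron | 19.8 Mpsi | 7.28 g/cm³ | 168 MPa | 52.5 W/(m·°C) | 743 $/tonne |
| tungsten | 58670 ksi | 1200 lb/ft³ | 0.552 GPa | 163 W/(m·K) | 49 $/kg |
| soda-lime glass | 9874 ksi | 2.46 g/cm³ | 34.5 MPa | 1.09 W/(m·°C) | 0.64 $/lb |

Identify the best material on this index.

alumina ceramic

Screen on constraints: σ_y ≥ 206 MPa; k ≥ 25.0 W/(m·K); cost ≤ 39 $/kg. Survivors: bronze, alumina ceramic.
Putting every candidate on a common basis:
  bronze: E = 106.2 GPa, ρ = 8860 kg/m³
  alumina ceramic: E = 365.0 GPa, ρ = 3910 kg/m³
  alumina ceramic: M = 93.4 MN·m/kg
  bronze: M = 12.0 MN·m/kg
Alumina ceramic has the largest M.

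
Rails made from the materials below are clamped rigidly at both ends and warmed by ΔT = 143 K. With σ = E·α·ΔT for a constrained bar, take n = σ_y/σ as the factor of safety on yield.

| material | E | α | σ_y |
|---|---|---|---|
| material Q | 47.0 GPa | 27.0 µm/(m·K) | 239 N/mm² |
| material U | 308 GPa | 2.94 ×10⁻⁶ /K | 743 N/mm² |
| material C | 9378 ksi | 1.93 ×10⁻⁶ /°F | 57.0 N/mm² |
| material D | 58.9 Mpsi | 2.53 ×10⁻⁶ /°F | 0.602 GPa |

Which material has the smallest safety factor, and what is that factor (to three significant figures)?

material Q, n = 1.32

With everything in SI (GPa, ×10⁻⁶/K, MPa):
  material Q: E = 47.00, α = 27.0, σ_y = 239.0 → σ = 181 MPa, n = 1.32
  material U: E = 308.0, α = 2.94, σ_y = 743.0 → σ = 129 MPa, n = 5.74
  material C: E = 64.66, α = 3.47, σ_y = 57.00 → σ = 32.1 MPa, n = 1.77
  material D: E = 406.1, α = 4.55, σ_y = 602.0 → σ = 264 MPa, n = 2.28
Smallest n: material Q with n = 1.32.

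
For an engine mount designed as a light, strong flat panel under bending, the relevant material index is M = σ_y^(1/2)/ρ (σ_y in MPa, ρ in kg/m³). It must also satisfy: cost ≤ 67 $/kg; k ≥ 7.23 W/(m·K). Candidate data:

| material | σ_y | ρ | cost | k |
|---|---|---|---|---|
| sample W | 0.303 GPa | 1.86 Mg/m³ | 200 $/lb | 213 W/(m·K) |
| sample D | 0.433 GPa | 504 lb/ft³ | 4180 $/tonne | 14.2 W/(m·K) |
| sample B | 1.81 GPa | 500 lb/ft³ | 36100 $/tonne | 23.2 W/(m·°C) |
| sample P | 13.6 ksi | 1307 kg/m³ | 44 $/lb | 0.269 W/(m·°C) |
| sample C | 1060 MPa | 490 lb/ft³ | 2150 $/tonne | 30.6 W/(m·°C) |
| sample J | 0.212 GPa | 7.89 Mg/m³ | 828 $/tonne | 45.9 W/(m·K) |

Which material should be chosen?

Screen on constraints: cost ≤ 67 $/kg; k ≥ 7.23 W/(m·K). Survivors: sample D, sample B, sample C, sample J.
Convert each candidate to consistent units, then evaluate M:
  sample D: σ_y = 433.0 MPa, ρ = 8073 kg/m³
  sample B: σ_y = 1810 MPa, ρ = 8009 kg/m³
  sample C: σ_y = 1060 MPa, ρ = 7849 kg/m³
  sample J: σ_y = 212.0 MPa, ρ = 7890 kg/m³
  sample B: M = 5.31×10⁻³
  sample C: M = 4.15×10⁻³
  sample D: M = 2.58×10⁻³
  sample J: M = 1.85×10⁻³
Sample B has the largest M.

sample B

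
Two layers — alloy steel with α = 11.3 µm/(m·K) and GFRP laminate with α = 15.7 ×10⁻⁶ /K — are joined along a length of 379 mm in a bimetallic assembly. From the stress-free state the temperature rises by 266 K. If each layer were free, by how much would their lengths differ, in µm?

Δα = |11.3 − 15.7|×10⁻⁶/K = 4.40×10⁻⁶/K.
ΔL_mismatch = Δα·L·ΔT = 4.40×10⁻⁶ × 379.0 mm × 266.0 K = 444 µm.

444 µm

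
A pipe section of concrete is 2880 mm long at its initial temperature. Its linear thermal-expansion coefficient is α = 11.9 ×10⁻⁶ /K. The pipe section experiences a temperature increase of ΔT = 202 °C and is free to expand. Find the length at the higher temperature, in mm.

2886.9 mm

ΔL = α·L₀·ΔT = 11.9×10⁻⁶ × 2880 mm × 202.0 K = 6.92 mm.
L = L₀ + ΔL = 2880 + 6.92 = 2886.9 mm.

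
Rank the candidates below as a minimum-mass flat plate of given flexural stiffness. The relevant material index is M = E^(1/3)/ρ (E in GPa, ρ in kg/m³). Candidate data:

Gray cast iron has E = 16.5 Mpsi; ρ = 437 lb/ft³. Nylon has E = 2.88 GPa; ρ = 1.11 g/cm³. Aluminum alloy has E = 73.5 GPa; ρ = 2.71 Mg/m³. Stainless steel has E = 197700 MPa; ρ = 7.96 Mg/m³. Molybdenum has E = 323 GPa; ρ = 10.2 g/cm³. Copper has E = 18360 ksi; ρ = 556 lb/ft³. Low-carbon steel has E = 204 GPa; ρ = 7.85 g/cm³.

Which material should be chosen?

aluminum alloy

Normalizing units and computing the index:
  gray cast iron: E = 113.8 GPa, ρ = 7000 kg/m³
  nylon: E = 2.880 GPa, ρ = 1110 kg/m³
  aluminum alloy: E = 73.50 GPa, ρ = 2710 kg/m³
  stainless steel: E = 197.7 GPa, ρ = 7960 kg/m³
  molybdenum: E = 323.0 GPa, ρ = 10200 kg/m³
  copper: E = 126.6 GPa, ρ = 8906 kg/m³
  low-carbon steel: E = 204.0 GPa, ρ = 7850 kg/m³
  aluminum alloy: M = 1.55×10⁻³
  nylon: M = 1.28×10⁻³
  low-carbon steel: M = 0.750×10⁻³
  stainless steel: M = 0.732×10⁻³
  gray cast iron: M = 0.692×10⁻³
  molybdenum: M = 0.673×10⁻³
  copper: M = 0.564×10⁻³
Highest index: aluminum alloy.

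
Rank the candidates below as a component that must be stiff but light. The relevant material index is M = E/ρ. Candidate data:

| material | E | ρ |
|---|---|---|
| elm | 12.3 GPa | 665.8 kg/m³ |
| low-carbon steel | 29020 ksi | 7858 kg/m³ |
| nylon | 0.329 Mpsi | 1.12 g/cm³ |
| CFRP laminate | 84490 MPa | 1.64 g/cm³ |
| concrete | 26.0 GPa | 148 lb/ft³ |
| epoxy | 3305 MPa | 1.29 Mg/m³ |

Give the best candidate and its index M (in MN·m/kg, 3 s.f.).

After converting to SI:
  elm: E = 12.30 GPa, ρ = 665.8 kg/m³
  low-carbon steel: E = 200.1 GPa, ρ = 7858 kg/m³
  nylon: E = 2.268 GPa, ρ = 1120 kg/m³
  CFRP laminate: E = 84.49 GPa, ρ = 1640 kg/m³
  concrete: E = 26.00 GPa, ρ = 2371 kg/m³
  epoxy: E = 3.305 GPa, ρ = 1290 kg/m³
  CFRP laminate: M = 51.5 MN·m/kg
  low-carbon steel: M = 25.5 MN·m/kg
  elm: M = 18.5 MN·m/kg
  concrete: M = 11.0 MN·m/kg
  epoxy: M = 2.56 MN·m/kg
  nylon: M = 2.03 MN·m/kg
CFRP laminate ranks first.

CFRP laminate, M = 51.5 MN·m/kg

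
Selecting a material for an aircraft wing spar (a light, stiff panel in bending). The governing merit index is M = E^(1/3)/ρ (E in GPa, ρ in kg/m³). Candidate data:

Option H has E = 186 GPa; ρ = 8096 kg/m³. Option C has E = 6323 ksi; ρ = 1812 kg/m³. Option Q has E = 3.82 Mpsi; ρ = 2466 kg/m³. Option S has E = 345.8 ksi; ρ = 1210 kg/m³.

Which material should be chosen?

option C

Convert each candidate to consistent units, then evaluate M:
  option H: E = 186.0 GPa, ρ = 8096 kg/m³
  option C: E = 43.60 GPa, ρ = 1812 kg/m³
  option Q: E = 26.34 GPa, ρ = 2466 kg/m³
  option S: E = 2.384 GPa, ρ = 1210 kg/m³
  option C: M = 1.94×10⁻³
  option Q: M = 1.21×10⁻³
  option S: M = 1.10×10⁻³
  option H: M = 0.705×10⁻³
Option C ranks first.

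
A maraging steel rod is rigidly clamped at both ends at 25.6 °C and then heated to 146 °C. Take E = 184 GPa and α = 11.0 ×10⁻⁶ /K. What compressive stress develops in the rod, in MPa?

ΔT = 120.4 K. Constrained thermal stress σ = E·α·ΔT = 184.0×10³ MPa × 11.0×10⁻⁶ × 120.4 = 244 MPa (compressive).

244 MPa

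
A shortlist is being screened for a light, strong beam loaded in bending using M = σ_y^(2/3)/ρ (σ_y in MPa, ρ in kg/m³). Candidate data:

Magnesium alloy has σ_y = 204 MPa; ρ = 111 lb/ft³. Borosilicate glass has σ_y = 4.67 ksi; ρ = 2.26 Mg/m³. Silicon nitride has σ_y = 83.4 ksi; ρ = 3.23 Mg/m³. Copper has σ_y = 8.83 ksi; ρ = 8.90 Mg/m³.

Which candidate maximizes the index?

Convert each candidate to consistent units, then evaluate M:
  magnesium alloy: σ_y = 204.0 MPa, ρ = 1778 kg/m³
  borosilicate glass: σ_y = 32.20 MPa, ρ = 2260 kg/m³
  silicon nitride: σ_y = 575.0 MPa, ρ = 3230 kg/m³
  copper: σ_y = 60.88 MPa, ρ = 8900 kg/m³
  silicon nitride: M = 21.4×10⁻³
  magnesium alloy: M = 19.5×10⁻³
  borosilicate glass: M = 4.48×10⁻³
  copper: M = 1.74×10⁻³
Silicon nitride has the largest M.

silicon nitride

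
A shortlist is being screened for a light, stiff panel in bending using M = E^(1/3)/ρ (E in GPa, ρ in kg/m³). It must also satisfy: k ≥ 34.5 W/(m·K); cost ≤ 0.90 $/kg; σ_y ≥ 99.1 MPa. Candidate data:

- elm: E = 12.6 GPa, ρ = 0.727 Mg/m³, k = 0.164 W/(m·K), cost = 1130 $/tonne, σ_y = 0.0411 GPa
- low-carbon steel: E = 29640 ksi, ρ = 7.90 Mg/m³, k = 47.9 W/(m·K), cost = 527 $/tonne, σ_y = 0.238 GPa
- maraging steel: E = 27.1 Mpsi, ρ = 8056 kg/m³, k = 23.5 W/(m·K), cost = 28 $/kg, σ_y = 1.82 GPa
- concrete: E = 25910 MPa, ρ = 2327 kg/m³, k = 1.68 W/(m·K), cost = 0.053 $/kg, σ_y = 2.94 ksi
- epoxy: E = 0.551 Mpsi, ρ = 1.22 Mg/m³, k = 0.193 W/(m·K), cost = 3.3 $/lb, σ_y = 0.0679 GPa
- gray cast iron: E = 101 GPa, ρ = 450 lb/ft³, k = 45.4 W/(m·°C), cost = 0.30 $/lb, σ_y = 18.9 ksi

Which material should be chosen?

Screen on constraints: k ≥ 34.5 W/(m·K); cost ≤ 0.90 $/kg; σ_y ≥ 99.1 MPa. Survivors: low-carbon steel, gray cast iron.
Normalizing units and computing the index:
  low-carbon steel: E = 204.4 GPa, ρ = 7900 kg/m³
  gray cast iron: E = 101.0 GPa, ρ = 7208 kg/m³
  low-carbon steel: M = 0.746×10⁻³
  gray cast iron: M = 0.646×10⁻³
Highest index: low-carbon steel.

low-carbon steel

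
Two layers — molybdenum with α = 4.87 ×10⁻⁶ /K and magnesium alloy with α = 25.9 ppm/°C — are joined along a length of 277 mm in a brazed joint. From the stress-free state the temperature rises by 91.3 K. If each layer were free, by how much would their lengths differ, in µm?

532 µm

Δα = |4.87 − 25.9|×10⁻⁶/K = 21.0×10⁻⁶/K.
ΔL_mismatch = Δα·L·ΔT = 21.0×10⁻⁶ × 277.0 mm × 91.3 K = 532 µm.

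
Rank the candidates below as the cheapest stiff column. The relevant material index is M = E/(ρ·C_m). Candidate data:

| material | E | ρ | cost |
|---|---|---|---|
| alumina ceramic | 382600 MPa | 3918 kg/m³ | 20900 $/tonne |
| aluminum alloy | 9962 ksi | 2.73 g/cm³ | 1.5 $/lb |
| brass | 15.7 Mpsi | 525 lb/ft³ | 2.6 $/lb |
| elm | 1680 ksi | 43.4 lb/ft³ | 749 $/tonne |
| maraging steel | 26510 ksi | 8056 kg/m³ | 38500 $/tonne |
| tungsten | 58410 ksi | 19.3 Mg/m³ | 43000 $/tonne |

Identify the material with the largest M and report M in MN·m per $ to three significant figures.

elm, M = 22.2 MN·m per $

In SI units:
  alumina ceramic: E = 382.6 GPa, ρ = 3918 kg/m³, cost = 20.90 $/kg
  aluminum alloy: E = 68.69 GPa, ρ = 2730 kg/m³, cost = 3.307 $/kg
  brass: E = 108.2 GPa, ρ = 8410 kg/m³, cost = 5.732 $/kg
  elm: E = 11.58 GPa, ρ = 695.2 kg/m³, cost = 0.7490 $/kg
  maraging steel: E = 182.8 GPa, ρ = 8056 kg/m³, cost = 38.50 $/kg
  tungsten: E = 402.7 GPa, ρ = 19300 kg/m³, cost = 43.00 $/kg
  elm: M = 22.2 MN·m per $
  aluminum alloy: M = 7.61 MN·m per $
  alumina ceramic: M = 4.67 MN·m per $
  brass: M = 2.25 MN·m per $
  maraging steel: M = 0.589 MN·m per $
  tungsten: M = 0.485 MN·m per $
The maximum is for elm.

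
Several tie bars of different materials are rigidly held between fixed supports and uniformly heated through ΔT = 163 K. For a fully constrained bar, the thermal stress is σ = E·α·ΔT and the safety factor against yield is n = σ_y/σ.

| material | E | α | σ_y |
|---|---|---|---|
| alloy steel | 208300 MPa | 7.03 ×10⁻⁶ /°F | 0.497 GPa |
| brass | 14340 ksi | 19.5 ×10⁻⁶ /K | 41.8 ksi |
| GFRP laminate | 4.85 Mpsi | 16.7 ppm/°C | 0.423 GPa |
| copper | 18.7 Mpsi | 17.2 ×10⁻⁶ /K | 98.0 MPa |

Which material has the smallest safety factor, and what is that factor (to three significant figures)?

With everything in SI (GPa, ×10⁻⁶/K, MPa):
  alloy steel: E = 208.3, α = 12.7, σ_y = 497.0 → σ = 430 MPa, n = 1.16
  brass: E = 98.87, α = 19.5, σ_y = 288.2 → σ = 314 MPa, n = 0.917
  GFRP laminate: E = 33.44, α = 16.7, σ_y = 423.0 → σ = 91.0 MPa, n = 4.65
  copper: E = 128.9, α = 17.2, σ_y = 98.00 → σ = 361 MPa, n = 0.271
The minimum is copper at n = 0.271.

copper, n = 0.271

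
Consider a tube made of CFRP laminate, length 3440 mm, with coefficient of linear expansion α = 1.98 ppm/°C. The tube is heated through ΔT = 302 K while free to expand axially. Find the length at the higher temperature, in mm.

ΔL = α·L₀·ΔT = 1.98×10⁻⁶ × 3440 mm × 302.0 K = 2.06 mm.
L = L₀ + ΔL = 3440 + 2.06 = 3442.1 mm.

3442.1 mm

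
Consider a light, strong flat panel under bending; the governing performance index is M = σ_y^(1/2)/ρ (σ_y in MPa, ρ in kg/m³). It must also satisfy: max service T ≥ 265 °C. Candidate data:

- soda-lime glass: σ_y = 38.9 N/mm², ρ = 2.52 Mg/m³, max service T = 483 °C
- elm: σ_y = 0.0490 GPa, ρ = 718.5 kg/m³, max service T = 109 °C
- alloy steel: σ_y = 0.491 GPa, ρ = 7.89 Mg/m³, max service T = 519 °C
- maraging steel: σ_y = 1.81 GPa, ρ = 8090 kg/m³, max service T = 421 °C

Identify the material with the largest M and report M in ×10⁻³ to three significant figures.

maraging steel, M = 5.26×10⁻³

Screen on constraints: max service T ≥ 265 °C. Survivors: soda-lime glass, alloy steel, maraging steel.
In SI units:
  soda-lime glass: σ_y = 38.90 MPa, ρ = 2520 kg/m³
  alloy steel: σ_y = 491.0 MPa, ρ = 7890 kg/m³
  maraging steel: σ_y = 1810 MPa, ρ = 8090 kg/m³
  maraging steel: M = 5.26×10⁻³
  alloy steel: M = 2.81×10⁻³
  soda-lime glass: M = 2.47×10⁻³
Maraging steel ranks first.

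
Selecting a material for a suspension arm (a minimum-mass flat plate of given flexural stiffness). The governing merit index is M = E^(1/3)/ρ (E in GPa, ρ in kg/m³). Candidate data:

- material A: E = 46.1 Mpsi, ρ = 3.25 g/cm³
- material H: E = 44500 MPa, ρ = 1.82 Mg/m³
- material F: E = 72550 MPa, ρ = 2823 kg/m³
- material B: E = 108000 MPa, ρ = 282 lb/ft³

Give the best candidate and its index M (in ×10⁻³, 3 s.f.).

material A, M = 2.10×10⁻³

Convert each candidate to consistent units, then evaluate M:
  material A: E = 317.8 GPa, ρ = 3250 kg/m³
  material H: E = 44.50 GPa, ρ = 1820 kg/m³
  material F: E = 72.55 GPa, ρ = 2823 kg/m³
  material B: E = 108.0 GPa, ρ = 4517 kg/m³
  material A: M = 2.10×10⁻³
  material H: M = 1.95×10⁻³
  material F: M = 1.48×10⁻³
  material B: M = 1.05×10⁻³
The maximum is for material A.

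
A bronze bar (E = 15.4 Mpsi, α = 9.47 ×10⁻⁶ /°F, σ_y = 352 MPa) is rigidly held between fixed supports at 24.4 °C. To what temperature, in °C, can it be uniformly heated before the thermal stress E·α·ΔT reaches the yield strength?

219 °C

E = 15.4 Mpsi = 106.2 GPa.
α = 9.47×10⁻⁶/°F × 9/5 = 17.0×10⁻⁶/K.
E·α·ΔT = 352.0 MPa ⇒ ΔT = 352.0 / (106.2×10³ × 17.0×10⁻⁶) = 194.5 K.
T = 24.4 + 194.5 = 218.9 °C.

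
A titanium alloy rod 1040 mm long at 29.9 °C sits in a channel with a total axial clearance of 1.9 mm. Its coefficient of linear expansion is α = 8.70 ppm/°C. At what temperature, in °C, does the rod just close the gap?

240 °C

α·L₀·ΔT = 1.9 mm ⇒ ΔT = 1.9 / (8.70×10⁻⁶ × 1040.0) = 210.0 K.
T = 29.9 + 210.0 = 239.9 °C.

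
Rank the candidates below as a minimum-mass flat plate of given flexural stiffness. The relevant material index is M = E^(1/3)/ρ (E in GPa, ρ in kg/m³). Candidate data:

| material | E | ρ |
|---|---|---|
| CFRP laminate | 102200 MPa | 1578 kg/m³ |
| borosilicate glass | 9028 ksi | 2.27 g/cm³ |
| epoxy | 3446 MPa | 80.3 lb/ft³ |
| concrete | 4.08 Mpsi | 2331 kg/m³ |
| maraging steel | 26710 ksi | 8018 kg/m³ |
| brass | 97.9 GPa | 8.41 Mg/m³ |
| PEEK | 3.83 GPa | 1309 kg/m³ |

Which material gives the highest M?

Normalizing units and computing the index:
  CFRP laminate: E = 102.2 GPa, ρ = 1578 kg/m³
  borosilicate glass: E = 62.25 GPa, ρ = 2270 kg/m³
  epoxy: E = 3.446 GPa, ρ = 1286 kg/m³
  concrete: E = 28.13 GPa, ρ = 2331 kg/m³
  maraging steel: E = 184.2 GPa, ρ = 8018 kg/m³
  brass: E = 97.90 GPa, ρ = 8410 kg/m³
  PEEK: E = 3.830 GPa, ρ = 1309 kg/m³
  CFRP laminate: M = 2.96×10⁻³
  borosilicate glass: M = 1.75×10⁻³
  concrete: M = 1.30×10⁻³
  PEEK: M = 1.20×10⁻³
  epoxy: M = 1.17×10⁻³
  maraging steel: M = 0.710×10⁻³
  brass: M = 0.548×10⁻³
CFRP laminate ranks first.

CFRP laminate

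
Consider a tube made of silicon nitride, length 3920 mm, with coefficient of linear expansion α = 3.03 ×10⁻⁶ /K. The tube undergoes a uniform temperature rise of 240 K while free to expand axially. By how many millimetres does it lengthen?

2.85 mm

ΔL = α·L₀·ΔT = 3.03×10⁻⁶ × 3920 mm × 240.0 K = 2.85 mm.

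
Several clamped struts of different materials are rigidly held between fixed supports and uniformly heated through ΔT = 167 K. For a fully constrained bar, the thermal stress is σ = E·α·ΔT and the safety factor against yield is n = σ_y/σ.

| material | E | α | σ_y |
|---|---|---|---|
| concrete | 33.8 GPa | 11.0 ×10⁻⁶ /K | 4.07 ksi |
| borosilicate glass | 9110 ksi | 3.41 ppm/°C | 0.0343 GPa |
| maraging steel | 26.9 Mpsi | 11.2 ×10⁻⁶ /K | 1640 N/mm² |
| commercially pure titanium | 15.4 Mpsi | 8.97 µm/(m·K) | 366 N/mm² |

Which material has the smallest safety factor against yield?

In consistent units (E in GPa, α in ×10⁻⁶/K, σ_y in MPa):
  concrete: E = 33.80, α = 11.0, σ_y = 28.06 → σ = 62.1 MPa, n = 0.452
  borosilicate glass: E = 62.81, α = 3.41, σ_y = 34.30 → σ = 35.8 MPa, n = 0.959
  maraging steel: E = 185.5, α = 11.2, σ_y = 1640 → σ = 347 MPa, n = 4.73
  commercially pure titanium: E = 106.2, α = 8.97, σ_y = 366.0 → σ = 159 MPa, n = 2.30
The minimum is concrete at n = 0.452.

concrete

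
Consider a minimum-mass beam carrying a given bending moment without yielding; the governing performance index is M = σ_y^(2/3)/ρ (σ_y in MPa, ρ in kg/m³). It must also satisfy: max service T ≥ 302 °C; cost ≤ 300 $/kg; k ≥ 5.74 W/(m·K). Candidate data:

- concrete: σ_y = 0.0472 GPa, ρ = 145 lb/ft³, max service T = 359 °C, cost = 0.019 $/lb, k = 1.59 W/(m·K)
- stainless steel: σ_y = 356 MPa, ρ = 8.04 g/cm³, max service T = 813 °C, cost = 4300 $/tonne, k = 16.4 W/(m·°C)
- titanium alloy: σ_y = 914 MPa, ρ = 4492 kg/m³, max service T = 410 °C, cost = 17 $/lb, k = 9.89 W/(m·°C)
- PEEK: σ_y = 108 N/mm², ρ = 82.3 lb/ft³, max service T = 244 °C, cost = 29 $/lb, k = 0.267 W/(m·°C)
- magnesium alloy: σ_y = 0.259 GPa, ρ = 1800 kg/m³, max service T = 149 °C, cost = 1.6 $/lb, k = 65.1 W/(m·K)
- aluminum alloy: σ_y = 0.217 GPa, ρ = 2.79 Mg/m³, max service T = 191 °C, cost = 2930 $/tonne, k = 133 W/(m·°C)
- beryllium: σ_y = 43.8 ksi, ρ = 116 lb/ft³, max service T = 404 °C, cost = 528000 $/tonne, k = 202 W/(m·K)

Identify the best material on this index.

Screen on constraints: max service T ≥ 302 °C; cost ≤ 300 $/kg; k ≥ 5.74 W/(m·K). Survivors: stainless steel, titanium alloy.
In SI units:
  stainless steel: σ_y = 356.0 MPa, ρ = 8040 kg/m³
  titanium alloy: σ_y = 914.0 MPa, ρ = 4492 kg/m³
  titanium alloy: M = 21.0×10⁻³
  stainless steel: M = 6.25×10⁻³
Titanium alloy has the largest M.

titanium alloy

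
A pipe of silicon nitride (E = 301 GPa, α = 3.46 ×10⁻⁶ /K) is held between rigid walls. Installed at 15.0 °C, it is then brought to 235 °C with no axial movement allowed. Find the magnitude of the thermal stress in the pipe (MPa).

ΔT = 220.0 K. Constrained thermal stress σ = E·α·ΔT = 301.0×10³ MPa × 3.46×10⁻⁶ × 220.0 = 229 MPa (compressive).

229 MPa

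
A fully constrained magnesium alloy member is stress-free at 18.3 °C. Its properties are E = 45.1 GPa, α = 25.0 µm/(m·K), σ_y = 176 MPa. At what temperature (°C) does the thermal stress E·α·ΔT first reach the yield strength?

174 °C

E·α·ΔT = 176.0 MPa ⇒ ΔT = 176.0 / (45.10×10³ × 25.0×10⁻⁶) = 156.1 K.
T = 18.3 + 156.1 = 174.4 °C.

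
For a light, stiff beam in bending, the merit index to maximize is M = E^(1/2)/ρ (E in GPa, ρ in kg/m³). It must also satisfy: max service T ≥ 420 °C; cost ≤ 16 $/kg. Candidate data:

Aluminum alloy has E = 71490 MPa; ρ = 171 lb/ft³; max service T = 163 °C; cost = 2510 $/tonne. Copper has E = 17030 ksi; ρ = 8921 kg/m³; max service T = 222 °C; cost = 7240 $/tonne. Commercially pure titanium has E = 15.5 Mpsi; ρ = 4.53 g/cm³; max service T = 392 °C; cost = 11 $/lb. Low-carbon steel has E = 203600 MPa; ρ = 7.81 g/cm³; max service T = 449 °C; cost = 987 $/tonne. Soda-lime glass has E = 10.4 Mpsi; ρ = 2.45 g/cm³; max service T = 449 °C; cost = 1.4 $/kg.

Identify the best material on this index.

Screen on constraints: max service T ≥ 420 °C; cost ≤ 16 $/kg. Survivors: low-carbon steel, soda-lime glass.
In SI units:
  low-carbon steel: E = 203.6 GPa, ρ = 7810 kg/m³
  soda-lime glass: E = 71.71 GPa, ρ = 2450 kg/m³
  soda-lime glass: M = 3.46×10⁻³
  low-carbon steel: M = 1.83×10⁻³
Soda-lime glass ranks first.

soda-lime glass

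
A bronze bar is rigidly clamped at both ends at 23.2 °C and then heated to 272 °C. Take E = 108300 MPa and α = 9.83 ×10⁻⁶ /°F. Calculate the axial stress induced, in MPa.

E = 108300 MPa = 108.3 GPa.
α = 9.83×10⁻⁶/°F × 9/5 = 17.7×10⁻⁶/K.
ΔT = 248.8 K. Constrained thermal stress σ = E·α·ΔT = 108.3×10³ MPa × 17.7×10⁻⁶ × 248.8 = 477 MPa (compressive).

477 MPa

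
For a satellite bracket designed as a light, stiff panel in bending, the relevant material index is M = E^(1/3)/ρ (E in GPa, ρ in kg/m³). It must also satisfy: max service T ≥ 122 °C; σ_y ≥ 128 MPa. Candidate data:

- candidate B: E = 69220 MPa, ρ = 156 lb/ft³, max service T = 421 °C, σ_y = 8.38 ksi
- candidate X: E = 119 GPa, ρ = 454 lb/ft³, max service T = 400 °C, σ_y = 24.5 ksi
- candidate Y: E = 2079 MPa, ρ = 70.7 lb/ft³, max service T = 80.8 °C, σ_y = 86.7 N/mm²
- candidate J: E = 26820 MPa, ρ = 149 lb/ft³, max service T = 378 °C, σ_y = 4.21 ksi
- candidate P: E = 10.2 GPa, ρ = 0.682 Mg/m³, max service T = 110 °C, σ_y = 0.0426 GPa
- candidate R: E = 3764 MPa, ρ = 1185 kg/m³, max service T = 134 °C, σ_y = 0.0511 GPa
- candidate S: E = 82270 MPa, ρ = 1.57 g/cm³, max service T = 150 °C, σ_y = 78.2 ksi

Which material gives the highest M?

candidate S

Screen on constraints: max service T ≥ 122 °C; σ_y ≥ 128 MPa. Survivors: candidate X, candidate S.
Putting every candidate on a common basis:
  candidate X: E = 119.0 GPa, ρ = 7272 kg/m³
  candidate S: E = 82.27 GPa, ρ = 1570 kg/m³
  candidate S: M = 2.77×10⁻³
  candidate X: M = 0.676×10⁻³
Candidate S ranks first.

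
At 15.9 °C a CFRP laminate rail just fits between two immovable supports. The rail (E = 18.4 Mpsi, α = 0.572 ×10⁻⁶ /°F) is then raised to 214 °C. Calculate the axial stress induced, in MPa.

25.9 MPa

E = 18.4 Mpsi = 126.9 GPa.
α = 0.572×10⁻⁶/°F × 9/5 = 1.03×10⁻⁶/K.
ΔT = 198.1 K. Constrained thermal stress σ = E·α·ΔT = 126.9×10³ MPa × 1.03×10⁻⁶ × 198.1 = 25.9 MPa (compressive).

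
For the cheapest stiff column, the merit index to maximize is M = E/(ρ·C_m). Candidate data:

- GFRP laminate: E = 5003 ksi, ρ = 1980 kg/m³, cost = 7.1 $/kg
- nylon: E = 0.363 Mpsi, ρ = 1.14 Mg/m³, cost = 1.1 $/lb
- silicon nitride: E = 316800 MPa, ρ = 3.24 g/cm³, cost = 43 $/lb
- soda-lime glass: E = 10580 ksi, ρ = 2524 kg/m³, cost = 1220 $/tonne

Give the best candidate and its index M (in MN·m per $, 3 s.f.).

After converting to SI:
  GFRP laminate: E = 34.49 GPa, ρ = 1980 kg/m³, cost = 7.100 $/kg
  nylon: E = 2.503 GPa, ρ = 1140 kg/m³, cost = 2.425 $/kg
  silicon nitride: E = 316.8 GPa, ρ = 3240 kg/m³, cost = 94.80 $/kg
  soda-lime glass: E = 72.95 GPa, ρ = 2524 kg/m³, cost = 1.220 $/kg
  soda-lime glass: M = 23.7 MN·m per $
  GFRP laminate: M = 2.45 MN·m per $
  silicon nitride: M = 1.03 MN·m per $
  nylon: M = 0.905 MN·m per $
Highest index: soda-lime glass.

soda-lime glass, M = 23.7 MN·m per $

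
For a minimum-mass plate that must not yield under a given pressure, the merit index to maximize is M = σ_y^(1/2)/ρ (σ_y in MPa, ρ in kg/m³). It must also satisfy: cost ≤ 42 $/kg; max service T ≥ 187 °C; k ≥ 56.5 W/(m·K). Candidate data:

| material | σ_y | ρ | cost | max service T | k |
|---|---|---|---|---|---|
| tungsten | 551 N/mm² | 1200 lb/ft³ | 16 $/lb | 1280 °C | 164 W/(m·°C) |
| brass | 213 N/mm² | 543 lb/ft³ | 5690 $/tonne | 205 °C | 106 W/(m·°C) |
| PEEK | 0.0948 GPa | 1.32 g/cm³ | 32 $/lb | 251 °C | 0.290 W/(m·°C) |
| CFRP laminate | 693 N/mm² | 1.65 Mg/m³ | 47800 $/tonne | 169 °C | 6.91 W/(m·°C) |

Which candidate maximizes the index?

Screen on constraints: cost ≤ 42 $/kg; max service T ≥ 187 °C; k ≥ 56.5 W/(m·K). Survivors: tungsten, brass.
In SI units:
  tungsten: σ_y = 551.0 MPa, ρ = 19220 kg/m³
  brass: σ_y = 213.0 MPa, ρ = 8698 kg/m³
  brass: M = 1.68×10⁻³
  tungsten: M = 1.22×10⁻³
The maximum is for brass.

brass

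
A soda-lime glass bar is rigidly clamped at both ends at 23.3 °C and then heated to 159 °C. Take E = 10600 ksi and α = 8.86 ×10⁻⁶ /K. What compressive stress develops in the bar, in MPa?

87.9 MPa

E = 10600 ksi = 73.08 GPa.
ΔT = 135.7 K. Constrained thermal stress σ = E·α·ΔT = 73.08×10³ MPa × 8.86×10⁻⁶ × 135.7 = 87.9 MPa (compressive).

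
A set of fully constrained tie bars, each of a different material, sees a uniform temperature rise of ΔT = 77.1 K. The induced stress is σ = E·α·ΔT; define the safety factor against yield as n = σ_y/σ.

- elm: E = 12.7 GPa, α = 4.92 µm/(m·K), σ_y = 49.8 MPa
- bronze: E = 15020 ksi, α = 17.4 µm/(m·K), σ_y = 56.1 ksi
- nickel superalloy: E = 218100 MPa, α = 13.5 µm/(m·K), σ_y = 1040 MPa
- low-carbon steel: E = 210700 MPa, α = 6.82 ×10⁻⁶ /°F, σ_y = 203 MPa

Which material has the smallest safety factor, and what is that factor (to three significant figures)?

low-carbon steel, n = 1.02

Per material, after unit conversion:
  elm: E = 12.70, α = 4.92, σ_y = 49.80 → σ = 4.82 MPa, n = 10.3
  bronze: E = 103.6, α = 17.4, σ_y = 386.8 → σ = 139 MPa, n = 2.78
  nickel superalloy: E = 218.1, α = 13.5, σ_y = 1040 → σ = 227 MPa, n = 4.58
  low-carbon steel: E = 210.7, α = 12.3, σ_y = 203.0 → σ = 199 MPa, n = 1.02
The minimum is low-carbon steel at n = 1.02.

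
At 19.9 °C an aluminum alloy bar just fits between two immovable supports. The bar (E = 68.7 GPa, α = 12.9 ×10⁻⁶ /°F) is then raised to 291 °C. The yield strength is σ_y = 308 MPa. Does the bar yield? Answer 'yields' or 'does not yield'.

yields

α = 12.9×10⁻⁶/°F × 9/5 = 23.2×10⁻⁶/K.
ΔT = 271.1 K. Constrained thermal stress σ = E·α·ΔT = 68.70×10³ MPa × 23.2×10⁻⁶ × 271.1 = 432 MPa (compressive).
Compare to σ_y = 308 MPa: σ ≥ σ_y, so it yields.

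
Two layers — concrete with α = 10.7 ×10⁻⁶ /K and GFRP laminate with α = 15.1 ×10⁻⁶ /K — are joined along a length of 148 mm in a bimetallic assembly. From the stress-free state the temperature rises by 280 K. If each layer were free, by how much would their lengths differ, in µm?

182 µm

Δα = |10.7 − 15.1|×10⁻⁶/K = 4.40×10⁻⁶/K.
ΔL_mismatch = Δα·L·ΔT = 4.40×10⁻⁶ × 148.0 mm × 280.0 K = 182 µm.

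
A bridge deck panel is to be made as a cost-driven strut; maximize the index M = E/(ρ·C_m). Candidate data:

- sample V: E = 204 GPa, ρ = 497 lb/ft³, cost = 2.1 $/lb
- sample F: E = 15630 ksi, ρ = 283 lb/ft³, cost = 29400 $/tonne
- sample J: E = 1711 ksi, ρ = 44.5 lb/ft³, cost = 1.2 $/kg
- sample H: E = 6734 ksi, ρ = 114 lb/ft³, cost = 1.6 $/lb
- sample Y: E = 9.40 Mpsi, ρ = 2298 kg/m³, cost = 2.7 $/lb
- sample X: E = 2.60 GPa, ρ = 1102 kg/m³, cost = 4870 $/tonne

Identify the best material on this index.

Convert each candidate to consistent units, then evaluate M:
  sample V: E = 204.0 GPa, ρ = 7961 kg/m³, cost = 4.630 $/kg
  sample F: E = 107.8 GPa, ρ = 4533 kg/m³, cost = 29.40 $/kg
  sample J: E = 11.80 GPa, ρ = 712.8 kg/m³, cost = 1.200 $/kg
  sample H: E = 46.43 GPa, ρ = 1826 kg/m³, cost = 3.527 $/kg
  sample Y: E = 64.81 GPa, ρ = 2298 kg/m³, cost = 5.952 $/kg
  sample X: E = 2.600 GPa, ρ = 1102 kg/m³, cost = 4.870 $/kg
  sample J: M = 13.8 MN·m per $
  sample H: M = 7.21 MN·m per $
  sample V: M = 5.53 MN·m per $
  sample Y: M = 4.74 MN·m per $
  sample F: M = 0.809 MN·m per $
  sample X: M = 0.484 MN·m per $
Sample J has the largest M.

sample J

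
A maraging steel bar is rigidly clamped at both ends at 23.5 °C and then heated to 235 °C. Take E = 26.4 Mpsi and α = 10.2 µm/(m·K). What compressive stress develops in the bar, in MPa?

E = 26.4 Mpsi = 182.0 GPa.
ΔT = 211.5 K. Constrained thermal stress σ = E·α·ΔT = 182.0×10³ MPa × 10.2×10⁻⁶ × 211.5 = 393 MPa (compressive).

393 MPa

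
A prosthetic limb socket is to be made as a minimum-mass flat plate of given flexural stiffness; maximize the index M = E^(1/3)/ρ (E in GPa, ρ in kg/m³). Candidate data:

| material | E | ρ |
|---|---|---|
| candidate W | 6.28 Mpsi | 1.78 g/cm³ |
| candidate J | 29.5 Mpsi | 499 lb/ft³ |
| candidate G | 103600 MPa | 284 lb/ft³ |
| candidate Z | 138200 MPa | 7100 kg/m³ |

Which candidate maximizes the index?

In SI units:
  candidate W: E = 43.30 GPa, ρ = 1780 kg/m³
  candidate J: E = 203.4 GPa, ρ = 7993 kg/m³
  candidate G: E = 103.6 GPa, ρ = 4549 kg/m³
  candidate Z: E = 138.2 GPa, ρ = 7100 kg/m³
  candidate W: M = 1.97×10⁻³
  candidate G: M = 1.03×10⁻³
  candidate J: M = 0.736×10⁻³
  candidate Z: M = 0.728×10⁻³
Candidate W ranks first.

candidate W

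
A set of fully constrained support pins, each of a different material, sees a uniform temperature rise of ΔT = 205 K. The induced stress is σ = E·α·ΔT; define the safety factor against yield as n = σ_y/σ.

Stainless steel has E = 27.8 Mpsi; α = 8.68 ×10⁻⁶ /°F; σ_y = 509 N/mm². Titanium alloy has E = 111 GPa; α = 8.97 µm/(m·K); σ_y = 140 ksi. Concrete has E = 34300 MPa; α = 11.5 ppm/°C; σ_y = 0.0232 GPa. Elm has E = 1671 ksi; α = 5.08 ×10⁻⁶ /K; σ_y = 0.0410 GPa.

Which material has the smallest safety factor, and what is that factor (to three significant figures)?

concrete, n = 0.287

In consistent units (E in GPa, α in ×10⁻⁶/K, σ_y in MPa):
  stainless steel: E = 191.7, α = 15.6, σ_y = 509.0 → σ = 614 MPa, n = 0.829
  titanium alloy: E = 111.0, α = 8.97, σ_y = 965.3 → σ = 204 MPa, n = 4.73
  concrete: E = 34.30, α = 11.5, σ_y = 23.20 → σ = 80.9 MPa, n = 0.287
  elm: E = 11.52, α = 5.08, σ_y = 41.00 → σ = 12.0 MPa, n = 3.42
The minimum is concrete at n = 0.287.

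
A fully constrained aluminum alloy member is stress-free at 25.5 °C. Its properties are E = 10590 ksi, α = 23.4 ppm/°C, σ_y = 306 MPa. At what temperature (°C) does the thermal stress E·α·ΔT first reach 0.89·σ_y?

E = 10590 ksi = 73.02 GPa.
E·α·ΔT = 272.3 MPa ⇒ ΔT = 272.3 / (73.02×10³ × 23.4×10⁻⁶) = 159.4 K.
T = 25.5 + 159.4 = 184.9 °C.

185 °C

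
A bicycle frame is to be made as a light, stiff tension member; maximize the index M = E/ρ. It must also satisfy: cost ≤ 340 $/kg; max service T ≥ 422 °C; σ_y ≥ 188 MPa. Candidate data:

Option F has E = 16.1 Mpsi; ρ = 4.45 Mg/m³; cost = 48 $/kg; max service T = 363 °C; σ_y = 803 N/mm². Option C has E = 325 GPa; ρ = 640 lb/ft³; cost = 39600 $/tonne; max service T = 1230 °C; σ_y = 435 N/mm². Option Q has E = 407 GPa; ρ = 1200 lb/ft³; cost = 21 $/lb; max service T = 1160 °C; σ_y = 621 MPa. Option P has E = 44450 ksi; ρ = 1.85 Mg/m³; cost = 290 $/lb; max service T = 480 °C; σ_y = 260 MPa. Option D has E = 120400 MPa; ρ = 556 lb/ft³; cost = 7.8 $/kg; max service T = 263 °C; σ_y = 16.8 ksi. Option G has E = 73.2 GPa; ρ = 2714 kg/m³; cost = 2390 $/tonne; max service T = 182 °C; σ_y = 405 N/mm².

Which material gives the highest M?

option C

Screen on constraints: cost ≤ 340 $/kg; max service T ≥ 422 °C; σ_y ≥ 188 MPa. Survivors: option C, option Q.
In SI units:
  option C: E = 325.0 GPa, ρ = 10250 kg/m³
  option Q: E = 407.0 GPa, ρ = 19220 kg/m³
  option C: M = 31.7 MN·m/kg
  option Q: M = 21.2 MN·m/kg
Highest index: option C.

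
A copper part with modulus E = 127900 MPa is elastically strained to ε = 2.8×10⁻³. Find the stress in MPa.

E = 127900 MPa = 127.9 GPa.
σ = E·ε = 127900 MPa × 2.8×10⁻³ = 358 MPa.

358 MPa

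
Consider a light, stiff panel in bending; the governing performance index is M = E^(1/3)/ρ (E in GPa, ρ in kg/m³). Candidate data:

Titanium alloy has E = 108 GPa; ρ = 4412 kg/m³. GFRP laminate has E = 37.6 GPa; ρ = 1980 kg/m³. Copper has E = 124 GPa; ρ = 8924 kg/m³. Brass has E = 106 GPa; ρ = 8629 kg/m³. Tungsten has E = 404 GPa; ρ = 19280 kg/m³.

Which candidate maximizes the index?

GFRP laminate

Computing M directly (units already consistent):
  GFRP laminate: M = 1.69×10⁻³
  titanium alloy: M = 1.08×10⁻³
  copper: M = 0.559×10⁻³
  brass: M = 0.548×10⁻³
  tungsten: M = 0.383×10⁻³
The maximum is for GFRP laminate.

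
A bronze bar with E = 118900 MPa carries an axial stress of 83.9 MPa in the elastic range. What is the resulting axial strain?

7.06×10⁻⁴

E = 118900 MPa = 118.9 GPa = 118900 MPa.
ε = σ/E = 83.9 / 118900 = 7.06×10⁻⁴.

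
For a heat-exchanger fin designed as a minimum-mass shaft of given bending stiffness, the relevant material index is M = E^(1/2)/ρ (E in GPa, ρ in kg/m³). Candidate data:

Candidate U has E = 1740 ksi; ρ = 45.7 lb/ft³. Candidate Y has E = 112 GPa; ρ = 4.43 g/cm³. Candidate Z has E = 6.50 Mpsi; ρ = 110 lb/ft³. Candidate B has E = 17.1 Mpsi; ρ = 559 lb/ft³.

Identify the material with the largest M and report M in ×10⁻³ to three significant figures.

In SI units:
  candidate U: E = 12.00 GPa, ρ = 732.0 kg/m³
  candidate Y: E = 112.0 GPa, ρ = 4430 kg/m³
  candidate Z: E = 44.82 GPa, ρ = 1762 kg/m³
  candidate B: E = 117.9 GPa, ρ = 8954 kg/m³
  candidate U: M = 4.73×10⁻³
  candidate Z: M = 3.80×10⁻³
  candidate Y: M = 2.39×10⁻³
  candidate B: M = 1.21×10⁻³
Candidate U ranks first.

candidate U, M = 4.73×10⁻³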